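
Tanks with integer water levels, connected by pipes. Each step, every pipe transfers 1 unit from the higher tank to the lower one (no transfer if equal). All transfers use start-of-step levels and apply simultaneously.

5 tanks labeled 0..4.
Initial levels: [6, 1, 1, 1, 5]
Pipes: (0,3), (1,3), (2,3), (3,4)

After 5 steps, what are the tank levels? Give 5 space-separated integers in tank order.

Step 1: flows [0->3,1=3,2=3,4->3] -> levels [5 1 1 3 4]
Step 2: flows [0->3,3->1,3->2,4->3] -> levels [4 2 2 3 3]
Step 3: flows [0->3,3->1,3->2,3=4] -> levels [3 3 3 2 3]
Step 4: flows [0->3,1->3,2->3,4->3] -> levels [2 2 2 6 2]
Step 5: flows [3->0,3->1,3->2,3->4] -> levels [3 3 3 2 3]

Answer: 3 3 3 2 3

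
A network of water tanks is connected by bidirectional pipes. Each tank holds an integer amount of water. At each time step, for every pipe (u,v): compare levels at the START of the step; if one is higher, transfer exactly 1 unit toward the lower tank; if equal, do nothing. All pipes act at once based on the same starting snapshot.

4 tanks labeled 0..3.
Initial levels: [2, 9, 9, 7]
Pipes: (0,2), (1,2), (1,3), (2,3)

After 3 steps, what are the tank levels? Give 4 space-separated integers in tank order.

Answer: 5 7 6 9

Derivation:
Step 1: flows [2->0,1=2,1->3,2->3] -> levels [3 8 7 9]
Step 2: flows [2->0,1->2,3->1,3->2] -> levels [4 8 8 7]
Step 3: flows [2->0,1=2,1->3,2->3] -> levels [5 7 6 9]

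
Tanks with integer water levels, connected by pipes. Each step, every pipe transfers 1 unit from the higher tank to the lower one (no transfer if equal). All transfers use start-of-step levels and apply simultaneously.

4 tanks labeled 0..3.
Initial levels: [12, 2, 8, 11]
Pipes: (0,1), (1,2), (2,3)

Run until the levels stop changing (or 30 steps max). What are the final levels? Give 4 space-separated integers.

Step 1: flows [0->1,2->1,3->2] -> levels [11 4 8 10]
Step 2: flows [0->1,2->1,3->2] -> levels [10 6 8 9]
Step 3: flows [0->1,2->1,3->2] -> levels [9 8 8 8]
Step 4: flows [0->1,1=2,2=3] -> levels [8 9 8 8]
Step 5: flows [1->0,1->2,2=3] -> levels [9 7 9 8]
Step 6: flows [0->1,2->1,2->3] -> levels [8 9 7 9]
Step 7: flows [1->0,1->2,3->2] -> levels [9 7 9 8]
  -> period-2 cycle: step 7 state = step 5 state; never stabilizes
  -> state at step 30: (30-5) mod 2 = 1, same as step 6 -> [8 9 7 9]

Answer: 8 9 7 9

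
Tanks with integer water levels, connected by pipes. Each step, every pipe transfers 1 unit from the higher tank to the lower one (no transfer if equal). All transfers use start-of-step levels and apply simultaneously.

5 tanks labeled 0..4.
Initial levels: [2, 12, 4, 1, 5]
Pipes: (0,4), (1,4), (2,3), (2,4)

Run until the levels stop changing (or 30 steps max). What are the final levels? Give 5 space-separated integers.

Step 1: flows [4->0,1->4,2->3,4->2] -> levels [3 11 4 2 4]
Step 2: flows [4->0,1->4,2->3,2=4] -> levels [4 10 3 3 4]
Step 3: flows [0=4,1->4,2=3,4->2] -> levels [4 9 4 3 4]
Step 4: flows [0=4,1->4,2->3,2=4] -> levels [4 8 3 4 5]
Step 5: flows [4->0,1->4,3->2,4->2] -> levels [5 7 5 3 4]
Step 6: flows [0->4,1->4,2->3,2->4] -> levels [4 6 3 4 7]
Step 7: flows [4->0,4->1,3->2,4->2] -> levels [5 7 5 3 4]
  -> period-2 cycle: step 7 state = step 5 state; never stabilizes
  -> state at step 30: (30-5) mod 2 = 1, same as step 6 -> [4 6 3 4 7]

Answer: 4 6 3 4 7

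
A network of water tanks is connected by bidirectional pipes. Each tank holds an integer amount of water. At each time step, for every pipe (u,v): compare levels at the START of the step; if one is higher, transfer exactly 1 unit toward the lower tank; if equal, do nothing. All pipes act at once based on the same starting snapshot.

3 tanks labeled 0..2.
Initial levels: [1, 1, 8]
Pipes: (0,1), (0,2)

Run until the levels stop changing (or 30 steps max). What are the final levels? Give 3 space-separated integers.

Answer: 2 4 4

Derivation:
Step 1: flows [0=1,2->0] -> levels [2 1 7]
Step 2: flows [0->1,2->0] -> levels [2 2 6]
Step 3: flows [0=1,2->0] -> levels [3 2 5]
Step 4: flows [0->1,2->0] -> levels [3 3 4]
Step 5: flows [0=1,2->0] -> levels [4 3 3]
Step 6: flows [0->1,0->2] -> levels [2 4 4]
Step 7: flows [1->0,2->0] -> levels [4 3 3]
  -> period-2 cycle: step 7 state = step 5 state; never stabilizes
  -> state at step 30: (30-5) mod 2 = 1, same as step 6 -> [2 4 4]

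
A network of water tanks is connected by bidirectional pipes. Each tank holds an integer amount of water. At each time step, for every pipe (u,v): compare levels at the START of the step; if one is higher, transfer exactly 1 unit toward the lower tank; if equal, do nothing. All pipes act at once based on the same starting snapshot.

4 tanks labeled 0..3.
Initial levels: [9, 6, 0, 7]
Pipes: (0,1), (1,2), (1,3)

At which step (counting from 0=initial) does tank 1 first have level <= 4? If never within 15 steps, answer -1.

Step 1: flows [0->1,1->2,3->1] -> levels [8 7 1 6]
Step 2: flows [0->1,1->2,1->3] -> levels [7 6 2 7]
Step 3: flows [0->1,1->2,3->1] -> levels [6 7 3 6]
Step 4: flows [1->0,1->2,1->3] -> levels [7 4 4 7]
Tank 1 first reaches <=4 at step 4

Answer: 4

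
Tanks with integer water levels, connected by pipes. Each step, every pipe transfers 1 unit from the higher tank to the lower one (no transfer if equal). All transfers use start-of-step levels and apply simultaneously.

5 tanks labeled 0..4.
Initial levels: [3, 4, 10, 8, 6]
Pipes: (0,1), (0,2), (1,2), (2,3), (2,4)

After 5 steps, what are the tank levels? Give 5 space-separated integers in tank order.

Answer: 7 6 4 7 7

Derivation:
Step 1: flows [1->0,2->0,2->1,2->3,2->4] -> levels [5 4 6 9 7]
Step 2: flows [0->1,2->0,2->1,3->2,4->2] -> levels [5 6 6 8 6]
Step 3: flows [1->0,2->0,1=2,3->2,2=4] -> levels [7 5 6 7 6]
Step 4: flows [0->1,0->2,2->1,3->2,2=4] -> levels [5 7 7 6 6]
Step 5: flows [1->0,2->0,1=2,2->3,2->4] -> levels [7 6 4 7 7]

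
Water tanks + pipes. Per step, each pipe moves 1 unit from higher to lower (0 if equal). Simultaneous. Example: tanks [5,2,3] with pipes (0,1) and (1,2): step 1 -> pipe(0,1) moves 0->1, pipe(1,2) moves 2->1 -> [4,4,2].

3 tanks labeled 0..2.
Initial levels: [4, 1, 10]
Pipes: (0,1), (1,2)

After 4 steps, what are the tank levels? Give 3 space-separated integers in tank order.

Step 1: flows [0->1,2->1] -> levels [3 3 9]
Step 2: flows [0=1,2->1] -> levels [3 4 8]
Step 3: flows [1->0,2->1] -> levels [4 4 7]
Step 4: flows [0=1,2->1] -> levels [4 5 6]

Answer: 4 5 6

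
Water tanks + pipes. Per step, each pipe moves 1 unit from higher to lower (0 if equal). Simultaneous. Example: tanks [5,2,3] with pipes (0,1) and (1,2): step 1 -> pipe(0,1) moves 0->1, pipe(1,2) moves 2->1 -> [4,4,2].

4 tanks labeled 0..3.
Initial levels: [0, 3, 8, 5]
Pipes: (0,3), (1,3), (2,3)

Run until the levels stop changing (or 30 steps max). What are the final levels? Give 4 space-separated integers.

Step 1: flows [3->0,3->1,2->3] -> levels [1 4 7 4]
Step 2: flows [3->0,1=3,2->3] -> levels [2 4 6 4]
Step 3: flows [3->0,1=3,2->3] -> levels [3 4 5 4]
Step 4: flows [3->0,1=3,2->3] -> levels [4 4 4 4]
Step 5: flows [0=3,1=3,2=3] -> levels [4 4 4 4]
  -> stable (no change)

Answer: 4 4 4 4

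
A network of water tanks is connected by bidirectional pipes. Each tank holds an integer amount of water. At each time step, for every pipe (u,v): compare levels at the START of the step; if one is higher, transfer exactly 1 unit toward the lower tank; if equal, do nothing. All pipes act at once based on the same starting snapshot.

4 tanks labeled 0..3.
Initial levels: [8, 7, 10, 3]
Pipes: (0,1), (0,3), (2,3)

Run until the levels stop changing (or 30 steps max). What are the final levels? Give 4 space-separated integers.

Answer: 6 7 7 8

Derivation:
Step 1: flows [0->1,0->3,2->3] -> levels [6 8 9 5]
Step 2: flows [1->0,0->3,2->3] -> levels [6 7 8 7]
Step 3: flows [1->0,3->0,2->3] -> levels [8 6 7 7]
Step 4: flows [0->1,0->3,2=3] -> levels [6 7 7 8]
Step 5: flows [1->0,3->0,3->2] -> levels [8 6 8 6]
Step 6: flows [0->1,0->3,2->3] -> levels [6 7 7 8]
  -> period-2 cycle: step 6 state = step 4 state; never stabilizes
  -> state at step 30: (30-4) mod 2 = 0, same as step 4 -> [6 7 7 8]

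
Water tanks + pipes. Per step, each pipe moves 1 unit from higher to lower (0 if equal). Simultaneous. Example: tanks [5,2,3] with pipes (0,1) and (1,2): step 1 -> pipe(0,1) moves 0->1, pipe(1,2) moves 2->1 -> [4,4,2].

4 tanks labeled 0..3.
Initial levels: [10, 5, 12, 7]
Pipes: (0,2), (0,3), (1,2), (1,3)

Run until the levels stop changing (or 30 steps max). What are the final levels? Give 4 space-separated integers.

Step 1: flows [2->0,0->3,2->1,3->1] -> levels [10 7 10 7]
Step 2: flows [0=2,0->3,2->1,1=3] -> levels [9 8 9 8]
Step 3: flows [0=2,0->3,2->1,1=3] -> levels [8 9 8 9]
Step 4: flows [0=2,3->0,1->2,1=3] -> levels [9 8 9 8]
  -> period-2 cycle: step 4 state = step 2 state; never stabilizes
  -> state at step 30: (30-2) mod 2 = 0, same as step 2 -> [9 8 9 8]

Answer: 9 8 9 8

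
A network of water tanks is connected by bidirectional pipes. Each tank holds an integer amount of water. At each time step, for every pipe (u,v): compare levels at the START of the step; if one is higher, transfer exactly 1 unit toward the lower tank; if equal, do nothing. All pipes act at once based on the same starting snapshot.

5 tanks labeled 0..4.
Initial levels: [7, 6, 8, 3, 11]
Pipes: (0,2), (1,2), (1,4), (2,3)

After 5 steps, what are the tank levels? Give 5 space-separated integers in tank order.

Step 1: flows [2->0,2->1,4->1,2->3] -> levels [8 8 5 4 10]
Step 2: flows [0->2,1->2,4->1,2->3] -> levels [7 8 6 5 9]
Step 3: flows [0->2,1->2,4->1,2->3] -> levels [6 8 7 6 8]
Step 4: flows [2->0,1->2,1=4,2->3] -> levels [7 7 6 7 8]
Step 5: flows [0->2,1->2,4->1,3->2] -> levels [6 7 9 6 7]

Answer: 6 7 9 6 7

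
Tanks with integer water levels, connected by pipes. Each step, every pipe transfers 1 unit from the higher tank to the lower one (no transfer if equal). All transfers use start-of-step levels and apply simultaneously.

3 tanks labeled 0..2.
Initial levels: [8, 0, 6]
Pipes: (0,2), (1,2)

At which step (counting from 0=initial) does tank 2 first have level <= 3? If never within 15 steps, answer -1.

Step 1: flows [0->2,2->1] -> levels [7 1 6]
Step 2: flows [0->2,2->1] -> levels [6 2 6]
Step 3: flows [0=2,2->1] -> levels [6 3 5]
Step 4: flows [0->2,2->1] -> levels [5 4 5]
Step 5: flows [0=2,2->1] -> levels [5 5 4]
Step 6: flows [0->2,1->2] -> levels [4 4 6]
Step 7: flows [2->0,2->1] -> levels [5 5 4]
  -> period-2 cycle (repeats step 5); tank 2 never drops to <=3
Tank 2 never reaches <=3 within 15 steps

Answer: -1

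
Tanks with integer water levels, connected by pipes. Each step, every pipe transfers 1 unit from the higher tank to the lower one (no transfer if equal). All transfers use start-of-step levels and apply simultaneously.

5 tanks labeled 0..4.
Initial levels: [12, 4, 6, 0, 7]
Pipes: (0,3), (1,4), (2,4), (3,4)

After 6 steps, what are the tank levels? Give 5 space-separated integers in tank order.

Answer: 8 4 4 6 7

Derivation:
Step 1: flows [0->3,4->1,4->2,4->3] -> levels [11 5 7 2 4]
Step 2: flows [0->3,1->4,2->4,4->3] -> levels [10 4 6 4 5]
Step 3: flows [0->3,4->1,2->4,4->3] -> levels [9 5 5 6 4]
Step 4: flows [0->3,1->4,2->4,3->4] -> levels [8 4 4 6 7]
Step 5: flows [0->3,4->1,4->2,4->3] -> levels [7 5 5 8 4]
Step 6: flows [3->0,1->4,2->4,3->4] -> levels [8 4 4 6 7]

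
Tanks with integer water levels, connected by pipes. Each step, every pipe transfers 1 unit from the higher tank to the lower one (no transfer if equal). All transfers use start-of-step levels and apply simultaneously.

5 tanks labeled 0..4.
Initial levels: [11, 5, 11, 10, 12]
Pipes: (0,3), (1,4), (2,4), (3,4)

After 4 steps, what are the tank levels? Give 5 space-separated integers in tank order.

Answer: 11 9 10 9 10

Derivation:
Step 1: flows [0->3,4->1,4->2,4->3] -> levels [10 6 12 12 9]
Step 2: flows [3->0,4->1,2->4,3->4] -> levels [11 7 11 10 10]
Step 3: flows [0->3,4->1,2->4,3=4] -> levels [10 8 10 11 10]
Step 4: flows [3->0,4->1,2=4,3->4] -> levels [11 9 10 9 10]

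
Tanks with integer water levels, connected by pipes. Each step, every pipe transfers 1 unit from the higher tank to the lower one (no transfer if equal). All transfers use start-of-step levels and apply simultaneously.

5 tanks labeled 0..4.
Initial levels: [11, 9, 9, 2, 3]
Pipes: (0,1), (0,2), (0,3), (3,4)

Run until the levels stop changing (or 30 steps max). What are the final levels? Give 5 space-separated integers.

Step 1: flows [0->1,0->2,0->3,4->3] -> levels [8 10 10 4 2]
Step 2: flows [1->0,2->0,0->3,3->4] -> levels [9 9 9 4 3]
Step 3: flows [0=1,0=2,0->3,3->4] -> levels [8 9 9 4 4]
Step 4: flows [1->0,2->0,0->3,3=4] -> levels [9 8 8 5 4]
Step 5: flows [0->1,0->2,0->3,3->4] -> levels [6 9 9 5 5]
Step 6: flows [1->0,2->0,0->3,3=4] -> levels [7 8 8 6 5]
Step 7: flows [1->0,2->0,0->3,3->4] -> levels [8 7 7 6 6]
Step 8: flows [0->1,0->2,0->3,3=4] -> levels [5 8 8 7 6]
Step 9: flows [1->0,2->0,3->0,3->4] -> levels [8 7 7 5 7]
Step 10: flows [0->1,0->2,0->3,4->3] -> levels [5 8 8 7 6]
  -> period-2 cycle: step 10 state = step 8 state; never stabilizes
  -> state at step 30: (30-8) mod 2 = 0, same as step 8 -> [5 8 8 7 6]

Answer: 5 8 8 7 6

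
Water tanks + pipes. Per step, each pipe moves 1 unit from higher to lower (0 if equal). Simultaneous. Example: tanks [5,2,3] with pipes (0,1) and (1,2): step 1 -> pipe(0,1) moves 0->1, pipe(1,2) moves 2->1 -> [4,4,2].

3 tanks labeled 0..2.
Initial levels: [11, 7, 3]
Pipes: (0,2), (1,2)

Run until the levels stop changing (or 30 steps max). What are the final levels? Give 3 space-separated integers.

Step 1: flows [0->2,1->2] -> levels [10 6 5]
Step 2: flows [0->2,1->2] -> levels [9 5 7]
Step 3: flows [0->2,2->1] -> levels [8 6 7]
Step 4: flows [0->2,2->1] -> levels [7 7 7]
Step 5: flows [0=2,1=2] -> levels [7 7 7]
  -> stable (no change)

Answer: 7 7 7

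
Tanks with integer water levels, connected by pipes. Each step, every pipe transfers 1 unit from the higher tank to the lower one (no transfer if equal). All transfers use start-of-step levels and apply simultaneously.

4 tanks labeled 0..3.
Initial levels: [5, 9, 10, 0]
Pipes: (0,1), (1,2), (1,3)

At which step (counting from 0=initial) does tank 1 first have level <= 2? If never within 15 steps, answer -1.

Answer: -1

Derivation:
Step 1: flows [1->0,2->1,1->3] -> levels [6 8 9 1]
Step 2: flows [1->0,2->1,1->3] -> levels [7 7 8 2]
Step 3: flows [0=1,2->1,1->3] -> levels [7 7 7 3]
Step 4: flows [0=1,1=2,1->3] -> levels [7 6 7 4]
Step 5: flows [0->1,2->1,1->3] -> levels [6 7 6 5]
Step 6: flows [1->0,1->2,1->3] -> levels [7 4 7 6]
Step 7: flows [0->1,2->1,3->1] -> levels [6 7 6 5]
  -> period-2 cycle (repeats step 5); tank 1 never drops to <=2
Tank 1 never reaches <=2 within 15 steps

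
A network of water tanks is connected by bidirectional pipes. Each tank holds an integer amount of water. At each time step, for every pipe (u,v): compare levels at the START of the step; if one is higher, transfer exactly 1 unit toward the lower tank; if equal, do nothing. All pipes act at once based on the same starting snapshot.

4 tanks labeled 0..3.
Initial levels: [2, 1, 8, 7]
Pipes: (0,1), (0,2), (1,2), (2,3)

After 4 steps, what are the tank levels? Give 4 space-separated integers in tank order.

Answer: 5 3 5 5

Derivation:
Step 1: flows [0->1,2->0,2->1,2->3] -> levels [2 3 5 8]
Step 2: flows [1->0,2->0,2->1,3->2] -> levels [4 3 4 7]
Step 3: flows [0->1,0=2,2->1,3->2] -> levels [3 5 4 6]
Step 4: flows [1->0,2->0,1->2,3->2] -> levels [5 3 5 5]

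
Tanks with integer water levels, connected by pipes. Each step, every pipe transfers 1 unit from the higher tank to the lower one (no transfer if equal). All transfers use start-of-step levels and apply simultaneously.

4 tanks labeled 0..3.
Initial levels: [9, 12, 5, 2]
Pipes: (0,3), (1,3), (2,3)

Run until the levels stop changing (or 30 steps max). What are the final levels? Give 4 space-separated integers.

Answer: 7 8 7 6

Derivation:
Step 1: flows [0->3,1->3,2->3] -> levels [8 11 4 5]
Step 2: flows [0->3,1->3,3->2] -> levels [7 10 5 6]
Step 3: flows [0->3,1->3,3->2] -> levels [6 9 6 7]
Step 4: flows [3->0,1->3,3->2] -> levels [7 8 7 6]
Step 5: flows [0->3,1->3,2->3] -> levels [6 7 6 9]
Step 6: flows [3->0,3->1,3->2] -> levels [7 8 7 6]
  -> period-2 cycle: step 6 state = step 4 state; never stabilizes
  -> state at step 30: (30-4) mod 2 = 0, same as step 4 -> [7 8 7 6]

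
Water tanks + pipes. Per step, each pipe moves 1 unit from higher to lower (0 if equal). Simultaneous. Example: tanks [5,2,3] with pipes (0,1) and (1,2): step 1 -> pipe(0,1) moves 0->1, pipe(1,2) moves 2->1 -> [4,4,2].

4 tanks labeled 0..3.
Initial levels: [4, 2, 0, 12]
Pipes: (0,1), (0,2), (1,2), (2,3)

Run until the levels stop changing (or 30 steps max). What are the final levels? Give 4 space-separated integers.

Answer: 4 4 6 4

Derivation:
Step 1: flows [0->1,0->2,1->2,3->2] -> levels [2 2 3 11]
Step 2: flows [0=1,2->0,2->1,3->2] -> levels [3 3 2 10]
Step 3: flows [0=1,0->2,1->2,3->2] -> levels [2 2 5 9]
Step 4: flows [0=1,2->0,2->1,3->2] -> levels [3 3 4 8]
Step 5: flows [0=1,2->0,2->1,3->2] -> levels [4 4 3 7]
Step 6: flows [0=1,0->2,1->2,3->2] -> levels [3 3 6 6]
Step 7: flows [0=1,2->0,2->1,2=3] -> levels [4 4 4 6]
Step 8: flows [0=1,0=2,1=2,3->2] -> levels [4 4 5 5]
Step 9: flows [0=1,2->0,2->1,2=3] -> levels [5 5 3 5]
Step 10: flows [0=1,0->2,1->2,3->2] -> levels [4 4 6 4]
Step 11: flows [0=1,2->0,2->1,2->3] -> levels [5 5 3 5]
  -> period-2 cycle: step 11 state = step 9 state; never stabilizes
  -> state at step 30: (30-9) mod 2 = 1, same as step 10 -> [4 4 6 4]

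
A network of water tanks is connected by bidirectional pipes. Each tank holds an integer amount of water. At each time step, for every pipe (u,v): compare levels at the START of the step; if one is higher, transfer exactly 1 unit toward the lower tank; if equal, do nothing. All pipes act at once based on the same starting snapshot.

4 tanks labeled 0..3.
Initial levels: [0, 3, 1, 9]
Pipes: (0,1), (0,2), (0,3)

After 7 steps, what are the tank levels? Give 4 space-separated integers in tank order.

Answer: 5 2 2 4

Derivation:
Step 1: flows [1->0,2->0,3->0] -> levels [3 2 0 8]
Step 2: flows [0->1,0->2,3->0] -> levels [2 3 1 7]
Step 3: flows [1->0,0->2,3->0] -> levels [3 2 2 6]
Step 4: flows [0->1,0->2,3->0] -> levels [2 3 3 5]
Step 5: flows [1->0,2->0,3->0] -> levels [5 2 2 4]
Step 6: flows [0->1,0->2,0->3] -> levels [2 3 3 5]
  -> period-2 cycle: step 6 state = step 4 state
  -> state at step 7: (7-4) mod 2 = 1, same as step 5 -> [5 2 2 4]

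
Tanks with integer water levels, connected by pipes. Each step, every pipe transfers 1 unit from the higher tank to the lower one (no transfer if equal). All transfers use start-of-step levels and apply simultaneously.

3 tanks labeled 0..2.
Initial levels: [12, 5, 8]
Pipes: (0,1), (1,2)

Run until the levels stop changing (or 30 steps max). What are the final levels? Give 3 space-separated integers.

Step 1: flows [0->1,2->1] -> levels [11 7 7]
Step 2: flows [0->1,1=2] -> levels [10 8 7]
Step 3: flows [0->1,1->2] -> levels [9 8 8]
Step 4: flows [0->1,1=2] -> levels [8 9 8]
Step 5: flows [1->0,1->2] -> levels [9 7 9]
Step 6: flows [0->1,2->1] -> levels [8 9 8]
  -> period-2 cycle: step 6 state = step 4 state; never stabilizes
  -> state at step 30: (30-4) mod 2 = 0, same as step 4 -> [8 9 8]

Answer: 8 9 8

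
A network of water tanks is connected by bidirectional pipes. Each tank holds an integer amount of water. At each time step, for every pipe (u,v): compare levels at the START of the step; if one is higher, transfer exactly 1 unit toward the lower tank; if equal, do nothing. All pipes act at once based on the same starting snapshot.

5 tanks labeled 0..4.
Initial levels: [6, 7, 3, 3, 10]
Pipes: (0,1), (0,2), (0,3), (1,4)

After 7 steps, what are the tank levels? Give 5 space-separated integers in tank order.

Answer: 7 5 5 5 7

Derivation:
Step 1: flows [1->0,0->2,0->3,4->1] -> levels [5 7 4 4 9]
Step 2: flows [1->0,0->2,0->3,4->1] -> levels [4 7 5 5 8]
Step 3: flows [1->0,2->0,3->0,4->1] -> levels [7 7 4 4 7]
Step 4: flows [0=1,0->2,0->3,1=4] -> levels [5 7 5 5 7]
Step 5: flows [1->0,0=2,0=3,1=4] -> levels [6 6 5 5 7]
Step 6: flows [0=1,0->2,0->3,4->1] -> levels [4 7 6 6 6]
Step 7: flows [1->0,2->0,3->0,1->4] -> levels [7 5 5 5 7]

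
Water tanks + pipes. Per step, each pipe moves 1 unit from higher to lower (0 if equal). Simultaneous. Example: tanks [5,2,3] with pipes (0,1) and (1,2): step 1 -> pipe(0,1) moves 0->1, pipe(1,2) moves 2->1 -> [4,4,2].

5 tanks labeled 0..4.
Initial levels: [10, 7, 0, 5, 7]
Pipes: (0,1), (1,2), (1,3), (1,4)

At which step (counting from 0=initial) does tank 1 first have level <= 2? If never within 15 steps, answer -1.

Answer: -1

Derivation:
Step 1: flows [0->1,1->2,1->3,1=4] -> levels [9 6 1 6 7]
Step 2: flows [0->1,1->2,1=3,4->1] -> levels [8 7 2 6 6]
Step 3: flows [0->1,1->2,1->3,1->4] -> levels [7 5 3 7 7]
Step 4: flows [0->1,1->2,3->1,4->1] -> levels [6 7 4 6 6]
Step 5: flows [1->0,1->2,1->3,1->4] -> levels [7 3 5 7 7]
Step 6: flows [0->1,2->1,3->1,4->1] -> levels [6 7 4 6 6]
  -> period-2 cycle (repeats step 4); tank 1 never drops to <=2
Tank 1 never reaches <=2 within 15 steps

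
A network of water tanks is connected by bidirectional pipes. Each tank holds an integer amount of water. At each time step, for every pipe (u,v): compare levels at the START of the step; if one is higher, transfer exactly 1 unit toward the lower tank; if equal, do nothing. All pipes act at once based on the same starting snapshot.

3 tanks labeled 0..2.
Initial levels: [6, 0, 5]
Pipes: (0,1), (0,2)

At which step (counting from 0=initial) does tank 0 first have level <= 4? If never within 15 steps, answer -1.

Answer: 1

Derivation:
Step 1: flows [0->1,0->2] -> levels [4 1 6]
Tank 0 first reaches <=4 at step 1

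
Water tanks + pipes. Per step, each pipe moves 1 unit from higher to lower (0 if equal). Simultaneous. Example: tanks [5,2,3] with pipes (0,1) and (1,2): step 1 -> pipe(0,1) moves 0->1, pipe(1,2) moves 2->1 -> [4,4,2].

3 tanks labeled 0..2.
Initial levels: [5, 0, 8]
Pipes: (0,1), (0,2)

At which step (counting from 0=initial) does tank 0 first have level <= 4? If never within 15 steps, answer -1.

Step 1: flows [0->1,2->0] -> levels [5 1 7]
Step 2: flows [0->1,2->0] -> levels [5 2 6]
Step 3: flows [0->1,2->0] -> levels [5 3 5]
Step 4: flows [0->1,0=2] -> levels [4 4 5]
Tank 0 first reaches <=4 at step 4

Answer: 4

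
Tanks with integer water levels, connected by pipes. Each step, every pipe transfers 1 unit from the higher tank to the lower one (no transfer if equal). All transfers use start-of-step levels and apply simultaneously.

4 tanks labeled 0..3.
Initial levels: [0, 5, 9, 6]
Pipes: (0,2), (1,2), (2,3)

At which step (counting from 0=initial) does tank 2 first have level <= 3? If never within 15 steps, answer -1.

Answer: 5

Derivation:
Step 1: flows [2->0,2->1,2->3] -> levels [1 6 6 7]
Step 2: flows [2->0,1=2,3->2] -> levels [2 6 6 6]
Step 3: flows [2->0,1=2,2=3] -> levels [3 6 5 6]
Step 4: flows [2->0,1->2,3->2] -> levels [4 5 6 5]
Step 5: flows [2->0,2->1,2->3] -> levels [5 6 3 6]
Tank 2 first reaches <=3 at step 5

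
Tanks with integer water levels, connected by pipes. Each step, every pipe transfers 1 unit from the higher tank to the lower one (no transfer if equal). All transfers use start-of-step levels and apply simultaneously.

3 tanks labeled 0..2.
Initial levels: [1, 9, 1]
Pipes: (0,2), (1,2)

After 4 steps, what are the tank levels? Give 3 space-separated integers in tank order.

Step 1: flows [0=2,1->2] -> levels [1 8 2]
Step 2: flows [2->0,1->2] -> levels [2 7 2]
Step 3: flows [0=2,1->2] -> levels [2 6 3]
Step 4: flows [2->0,1->2] -> levels [3 5 3]

Answer: 3 5 3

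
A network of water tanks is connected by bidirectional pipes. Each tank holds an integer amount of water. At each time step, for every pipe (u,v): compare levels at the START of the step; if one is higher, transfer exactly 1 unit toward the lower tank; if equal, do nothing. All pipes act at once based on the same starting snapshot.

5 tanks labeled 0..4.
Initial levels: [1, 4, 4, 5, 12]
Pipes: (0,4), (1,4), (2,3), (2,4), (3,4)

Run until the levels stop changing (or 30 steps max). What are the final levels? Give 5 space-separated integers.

Answer: 5 6 6 6 3

Derivation:
Step 1: flows [4->0,4->1,3->2,4->2,4->3] -> levels [2 5 6 5 8]
Step 2: flows [4->0,4->1,2->3,4->2,4->3] -> levels [3 6 6 7 4]
Step 3: flows [4->0,1->4,3->2,2->4,3->4] -> levels [4 5 6 5 6]
Step 4: flows [4->0,4->1,2->3,2=4,4->3] -> levels [5 6 5 7 3]
Step 5: flows [0->4,1->4,3->2,2->4,3->4] -> levels [4 5 5 5 7]
Step 6: flows [4->0,4->1,2=3,4->2,4->3] -> levels [5 6 6 6 3]
Step 7: flows [0->4,1->4,2=3,2->4,3->4] -> levels [4 5 5 5 7]
  -> period-2 cycle: step 7 state = step 5 state; never stabilizes
  -> state at step 30: (30-5) mod 2 = 1, same as step 6 -> [5 6 6 6 3]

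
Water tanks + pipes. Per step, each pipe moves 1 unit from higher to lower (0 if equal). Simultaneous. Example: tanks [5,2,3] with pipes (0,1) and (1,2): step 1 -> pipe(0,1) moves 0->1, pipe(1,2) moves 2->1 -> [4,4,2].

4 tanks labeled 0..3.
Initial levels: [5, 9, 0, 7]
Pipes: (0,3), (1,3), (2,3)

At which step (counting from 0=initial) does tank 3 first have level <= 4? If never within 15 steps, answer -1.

Answer: 6

Derivation:
Step 1: flows [3->0,1->3,3->2] -> levels [6 8 1 6]
Step 2: flows [0=3,1->3,3->2] -> levels [6 7 2 6]
Step 3: flows [0=3,1->3,3->2] -> levels [6 6 3 6]
Step 4: flows [0=3,1=3,3->2] -> levels [6 6 4 5]
Step 5: flows [0->3,1->3,3->2] -> levels [5 5 5 6]
Step 6: flows [3->0,3->1,3->2] -> levels [6 6 6 3]
Tank 3 first reaches <=4 at step 6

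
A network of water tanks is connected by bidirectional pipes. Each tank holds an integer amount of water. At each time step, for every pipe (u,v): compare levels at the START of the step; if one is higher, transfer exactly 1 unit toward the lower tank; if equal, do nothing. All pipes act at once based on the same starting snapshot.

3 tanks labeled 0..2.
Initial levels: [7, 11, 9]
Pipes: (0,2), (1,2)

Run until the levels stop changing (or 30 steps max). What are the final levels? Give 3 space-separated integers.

Answer: 9 9 9

Derivation:
Step 1: flows [2->0,1->2] -> levels [8 10 9]
Step 2: flows [2->0,1->2] -> levels [9 9 9]
Step 3: flows [0=2,1=2] -> levels [9 9 9]
  -> stable (no change)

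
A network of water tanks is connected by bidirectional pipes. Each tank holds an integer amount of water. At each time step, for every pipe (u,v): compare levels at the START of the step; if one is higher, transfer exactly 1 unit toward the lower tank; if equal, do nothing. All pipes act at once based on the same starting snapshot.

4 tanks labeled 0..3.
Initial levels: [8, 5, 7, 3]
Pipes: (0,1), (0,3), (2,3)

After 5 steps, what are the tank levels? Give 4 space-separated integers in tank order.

Step 1: flows [0->1,0->3,2->3] -> levels [6 6 6 5]
Step 2: flows [0=1,0->3,2->3] -> levels [5 6 5 7]
Step 3: flows [1->0,3->0,3->2] -> levels [7 5 6 5]
Step 4: flows [0->1,0->3,2->3] -> levels [5 6 5 7]
  -> period-2 cycle: step 4 state = step 2 state
  -> state at step 5: (5-2) mod 2 = 1, same as step 3 -> [7 5 6 5]

Answer: 7 5 6 5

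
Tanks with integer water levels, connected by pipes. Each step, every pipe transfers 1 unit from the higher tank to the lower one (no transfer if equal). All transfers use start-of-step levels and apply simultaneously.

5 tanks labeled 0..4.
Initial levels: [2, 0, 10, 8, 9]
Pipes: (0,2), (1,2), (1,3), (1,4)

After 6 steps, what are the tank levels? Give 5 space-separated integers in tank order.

Answer: 5 4 6 7 7

Derivation:
Step 1: flows [2->0,2->1,3->1,4->1] -> levels [3 3 8 7 8]
Step 2: flows [2->0,2->1,3->1,4->1] -> levels [4 6 6 6 7]
Step 3: flows [2->0,1=2,1=3,4->1] -> levels [5 7 5 6 6]
Step 4: flows [0=2,1->2,1->3,1->4] -> levels [5 4 6 7 7]
Step 5: flows [2->0,2->1,3->1,4->1] -> levels [6 7 4 6 6]
Step 6: flows [0->2,1->2,1->3,1->4] -> levels [5 4 6 7 7]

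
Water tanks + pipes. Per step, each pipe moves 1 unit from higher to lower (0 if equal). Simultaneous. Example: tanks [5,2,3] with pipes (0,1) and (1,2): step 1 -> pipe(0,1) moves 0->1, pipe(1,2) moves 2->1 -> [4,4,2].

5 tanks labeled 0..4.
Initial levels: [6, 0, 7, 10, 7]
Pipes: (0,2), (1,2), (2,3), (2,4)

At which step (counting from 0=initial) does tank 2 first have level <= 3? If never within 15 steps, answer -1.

Answer: -1

Derivation:
Step 1: flows [2->0,2->1,3->2,2=4] -> levels [7 1 6 9 7]
Step 2: flows [0->2,2->1,3->2,4->2] -> levels [6 2 8 8 6]
Step 3: flows [2->0,2->1,2=3,2->4] -> levels [7 3 5 8 7]
Step 4: flows [0->2,2->1,3->2,4->2] -> levels [6 4 7 7 6]
Step 5: flows [2->0,2->1,2=3,2->4] -> levels [7 5 4 7 7]
Step 6: flows [0->2,1->2,3->2,4->2] -> levels [6 4 8 6 6]
Step 7: flows [2->0,2->1,2->3,2->4] -> levels [7 5 4 7 7]
  -> period-2 cycle (repeats step 5); tank 2 never drops to <=3
Tank 2 never reaches <=3 within 15 steps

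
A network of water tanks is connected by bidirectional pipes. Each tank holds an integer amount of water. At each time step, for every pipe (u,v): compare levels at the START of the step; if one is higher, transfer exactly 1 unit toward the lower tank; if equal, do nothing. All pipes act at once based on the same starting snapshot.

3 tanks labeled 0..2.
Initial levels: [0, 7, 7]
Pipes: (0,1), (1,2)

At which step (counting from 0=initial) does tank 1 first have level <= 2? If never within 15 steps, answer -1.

Answer: -1

Derivation:
Step 1: flows [1->0,1=2] -> levels [1 6 7]
Step 2: flows [1->0,2->1] -> levels [2 6 6]
Step 3: flows [1->0,1=2] -> levels [3 5 6]
Step 4: flows [1->0,2->1] -> levels [4 5 5]
Step 5: flows [1->0,1=2] -> levels [5 4 5]
Step 6: flows [0->1,2->1] -> levels [4 6 4]
Step 7: flows [1->0,1->2] -> levels [5 4 5]
  -> period-2 cycle (repeats step 5); tank 1 never drops to <=2
Tank 1 never reaches <=2 within 15 steps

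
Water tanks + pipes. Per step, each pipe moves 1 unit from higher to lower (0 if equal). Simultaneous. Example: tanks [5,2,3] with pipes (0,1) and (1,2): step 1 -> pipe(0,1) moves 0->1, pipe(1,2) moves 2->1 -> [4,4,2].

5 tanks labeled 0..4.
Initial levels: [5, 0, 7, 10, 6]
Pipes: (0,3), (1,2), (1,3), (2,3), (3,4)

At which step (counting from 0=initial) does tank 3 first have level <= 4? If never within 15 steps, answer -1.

Answer: 3

Derivation:
Step 1: flows [3->0,2->1,3->1,3->2,3->4] -> levels [6 2 7 6 7]
Step 2: flows [0=3,2->1,3->1,2->3,4->3] -> levels [6 4 5 7 6]
Step 3: flows [3->0,2->1,3->1,3->2,3->4] -> levels [7 6 5 3 7]
Tank 3 first reaches <=4 at step 3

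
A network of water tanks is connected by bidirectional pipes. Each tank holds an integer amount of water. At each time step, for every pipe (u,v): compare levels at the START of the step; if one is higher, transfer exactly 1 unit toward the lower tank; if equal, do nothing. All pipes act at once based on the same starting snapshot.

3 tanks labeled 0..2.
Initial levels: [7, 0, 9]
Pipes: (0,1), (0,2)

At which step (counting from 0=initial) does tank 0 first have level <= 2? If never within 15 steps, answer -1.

Step 1: flows [0->1,2->0] -> levels [7 1 8]
Step 2: flows [0->1,2->0] -> levels [7 2 7]
Step 3: flows [0->1,0=2] -> levels [6 3 7]
Step 4: flows [0->1,2->0] -> levels [6 4 6]
Step 5: flows [0->1,0=2] -> levels [5 5 6]
Step 6: flows [0=1,2->0] -> levels [6 5 5]
Step 7: flows [0->1,0->2] -> levels [4 6 6]
Step 8: flows [1->0,2->0] -> levels [6 5 5]
  -> period-2 cycle (repeats step 6); tank 0 never drops to <=2
Tank 0 never reaches <=2 within 15 steps

Answer: -1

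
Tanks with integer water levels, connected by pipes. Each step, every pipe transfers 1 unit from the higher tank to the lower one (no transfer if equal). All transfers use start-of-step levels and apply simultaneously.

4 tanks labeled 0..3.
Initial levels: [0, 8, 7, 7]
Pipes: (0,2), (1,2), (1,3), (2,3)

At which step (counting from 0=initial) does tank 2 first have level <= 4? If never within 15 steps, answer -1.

Answer: 7

Derivation:
Step 1: flows [2->0,1->2,1->3,2=3] -> levels [1 6 7 8]
Step 2: flows [2->0,2->1,3->1,3->2] -> levels [2 8 6 6]
Step 3: flows [2->0,1->2,1->3,2=3] -> levels [3 6 6 7]
Step 4: flows [2->0,1=2,3->1,3->2] -> levels [4 7 6 5]
Step 5: flows [2->0,1->2,1->3,2->3] -> levels [5 5 5 7]
Step 6: flows [0=2,1=2,3->1,3->2] -> levels [5 6 6 5]
Step 7: flows [2->0,1=2,1->3,2->3] -> levels [6 5 4 7]
Tank 2 first reaches <=4 at step 7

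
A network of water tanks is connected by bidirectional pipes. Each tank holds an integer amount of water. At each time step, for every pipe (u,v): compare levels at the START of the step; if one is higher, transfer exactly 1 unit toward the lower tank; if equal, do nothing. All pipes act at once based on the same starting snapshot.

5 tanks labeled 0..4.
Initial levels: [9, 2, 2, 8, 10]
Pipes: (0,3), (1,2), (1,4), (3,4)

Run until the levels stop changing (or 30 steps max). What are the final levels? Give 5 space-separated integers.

Answer: 7 5 6 6 7

Derivation:
Step 1: flows [0->3,1=2,4->1,4->3] -> levels [8 3 2 10 8]
Step 2: flows [3->0,1->2,4->1,3->4] -> levels [9 3 3 8 8]
Step 3: flows [0->3,1=2,4->1,3=4] -> levels [8 4 3 9 7]
Step 4: flows [3->0,1->2,4->1,3->4] -> levels [9 4 4 7 7]
Step 5: flows [0->3,1=2,4->1,3=4] -> levels [8 5 4 8 6]
Step 6: flows [0=3,1->2,4->1,3->4] -> levels [8 5 5 7 6]
Step 7: flows [0->3,1=2,4->1,3->4] -> levels [7 6 5 7 6]
Step 8: flows [0=3,1->2,1=4,3->4] -> levels [7 5 6 6 7]
Step 9: flows [0->3,2->1,4->1,4->3] -> levels [6 7 5 8 5]
Step 10: flows [3->0,1->2,1->4,3->4] -> levels [7 5 6 6 7]
  -> period-2 cycle: step 10 state = step 8 state; never stabilizes
  -> state at step 30: (30-8) mod 2 = 0, same as step 8 -> [7 5 6 6 7]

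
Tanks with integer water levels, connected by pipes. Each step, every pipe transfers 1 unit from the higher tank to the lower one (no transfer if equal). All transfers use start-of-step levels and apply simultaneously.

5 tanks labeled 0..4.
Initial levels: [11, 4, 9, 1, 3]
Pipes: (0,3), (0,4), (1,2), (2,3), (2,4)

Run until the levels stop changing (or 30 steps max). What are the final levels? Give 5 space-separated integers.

Step 1: flows [0->3,0->4,2->1,2->3,2->4] -> levels [9 5 6 3 5]
Step 2: flows [0->3,0->4,2->1,2->3,2->4] -> levels [7 6 3 5 7]
Step 3: flows [0->3,0=4,1->2,3->2,4->2] -> levels [6 5 6 5 6]
Step 4: flows [0->3,0=4,2->1,2->3,2=4] -> levels [5 6 4 7 6]
Step 5: flows [3->0,4->0,1->2,3->2,4->2] -> levels [7 5 7 5 4]
Step 6: flows [0->3,0->4,2->1,2->3,2->4] -> levels [5 6 4 7 6]
  -> period-2 cycle: step 6 state = step 4 state; never stabilizes
  -> state at step 30: (30-4) mod 2 = 0, same as step 4 -> [5 6 4 7 6]

Answer: 5 6 4 7 6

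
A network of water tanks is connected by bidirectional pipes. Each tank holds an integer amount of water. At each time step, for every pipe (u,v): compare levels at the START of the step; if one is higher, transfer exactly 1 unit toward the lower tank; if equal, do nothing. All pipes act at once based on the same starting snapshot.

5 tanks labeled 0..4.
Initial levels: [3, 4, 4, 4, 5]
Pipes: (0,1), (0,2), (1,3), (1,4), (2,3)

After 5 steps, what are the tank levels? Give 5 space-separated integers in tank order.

Step 1: flows [1->0,2->0,1=3,4->1,2=3] -> levels [5 4 3 4 4]
Step 2: flows [0->1,0->2,1=3,1=4,3->2] -> levels [3 5 5 3 4]
Step 3: flows [1->0,2->0,1->3,1->4,2->3] -> levels [5 2 3 5 5]
Step 4: flows [0->1,0->2,3->1,4->1,3->2] -> levels [3 5 5 3 4]
  -> period-2 cycle: step 4 state = step 2 state
  -> state at step 5: (5-2) mod 2 = 1, same as step 3 -> [5 2 3 5 5]

Answer: 5 2 3 5 5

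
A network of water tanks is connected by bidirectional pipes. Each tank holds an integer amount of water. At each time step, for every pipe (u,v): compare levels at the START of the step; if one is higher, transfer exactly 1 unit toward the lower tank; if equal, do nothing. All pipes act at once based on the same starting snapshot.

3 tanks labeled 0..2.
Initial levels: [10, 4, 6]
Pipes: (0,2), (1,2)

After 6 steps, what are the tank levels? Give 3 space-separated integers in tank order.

Step 1: flows [0->2,2->1] -> levels [9 5 6]
Step 2: flows [0->2,2->1] -> levels [8 6 6]
Step 3: flows [0->2,1=2] -> levels [7 6 7]
Step 4: flows [0=2,2->1] -> levels [7 7 6]
Step 5: flows [0->2,1->2] -> levels [6 6 8]
Step 6: flows [2->0,2->1] -> levels [7 7 6]

Answer: 7 7 6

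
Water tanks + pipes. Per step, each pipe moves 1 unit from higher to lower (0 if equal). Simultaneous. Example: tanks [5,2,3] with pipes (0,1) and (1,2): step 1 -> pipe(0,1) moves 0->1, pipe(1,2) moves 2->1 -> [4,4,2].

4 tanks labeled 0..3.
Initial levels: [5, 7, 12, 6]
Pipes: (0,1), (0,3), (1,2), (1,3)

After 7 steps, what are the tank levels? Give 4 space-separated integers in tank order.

Answer: 8 6 8 8

Derivation:
Step 1: flows [1->0,3->0,2->1,1->3] -> levels [7 6 11 6]
Step 2: flows [0->1,0->3,2->1,1=3] -> levels [5 8 10 7]
Step 3: flows [1->0,3->0,2->1,1->3] -> levels [7 7 9 7]
Step 4: flows [0=1,0=3,2->1,1=3] -> levels [7 8 8 7]
Step 5: flows [1->0,0=3,1=2,1->3] -> levels [8 6 8 8]
Step 6: flows [0->1,0=3,2->1,3->1] -> levels [7 9 7 7]
Step 7: flows [1->0,0=3,1->2,1->3] -> levels [8 6 8 8]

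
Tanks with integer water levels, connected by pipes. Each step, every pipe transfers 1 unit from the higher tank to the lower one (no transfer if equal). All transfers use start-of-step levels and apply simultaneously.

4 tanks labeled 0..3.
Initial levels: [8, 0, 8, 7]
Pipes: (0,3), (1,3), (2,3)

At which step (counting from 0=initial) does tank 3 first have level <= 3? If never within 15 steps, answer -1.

Step 1: flows [0->3,3->1,2->3] -> levels [7 1 7 8]
Step 2: flows [3->0,3->1,3->2] -> levels [8 2 8 5]
Step 3: flows [0->3,3->1,2->3] -> levels [7 3 7 6]
Step 4: flows [0->3,3->1,2->3] -> levels [6 4 6 7]
Step 5: flows [3->0,3->1,3->2] -> levels [7 5 7 4]
Step 6: flows [0->3,1->3,2->3] -> levels [6 4 6 7]
  -> period-2 cycle (repeats step 4); tank 3 never drops to <=3
Tank 3 never reaches <=3 within 15 steps

Answer: -1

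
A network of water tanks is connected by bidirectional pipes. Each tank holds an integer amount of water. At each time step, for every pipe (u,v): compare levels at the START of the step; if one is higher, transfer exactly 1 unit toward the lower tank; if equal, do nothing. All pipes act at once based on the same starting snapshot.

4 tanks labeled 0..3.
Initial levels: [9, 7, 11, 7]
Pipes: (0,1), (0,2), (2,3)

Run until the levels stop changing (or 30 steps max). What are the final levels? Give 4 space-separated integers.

Answer: 8 9 8 9

Derivation:
Step 1: flows [0->1,2->0,2->3] -> levels [9 8 9 8]
Step 2: flows [0->1,0=2,2->3] -> levels [8 9 8 9]
Step 3: flows [1->0,0=2,3->2] -> levels [9 8 9 8]
  -> period-2 cycle: step 3 state = step 1 state; never stabilizes
  -> state at step 30: (30-1) mod 2 = 1, same as step 2 -> [8 9 8 9]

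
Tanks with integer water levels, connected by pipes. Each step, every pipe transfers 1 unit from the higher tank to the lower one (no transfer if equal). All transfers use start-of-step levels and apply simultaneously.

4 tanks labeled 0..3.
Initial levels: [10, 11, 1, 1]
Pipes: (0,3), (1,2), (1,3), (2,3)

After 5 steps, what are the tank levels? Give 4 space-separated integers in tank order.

Step 1: flows [0->3,1->2,1->3,2=3] -> levels [9 9 2 3]
Step 2: flows [0->3,1->2,1->3,3->2] -> levels [8 7 4 4]
Step 3: flows [0->3,1->2,1->3,2=3] -> levels [7 5 5 6]
Step 4: flows [0->3,1=2,3->1,3->2] -> levels [6 6 6 5]
Step 5: flows [0->3,1=2,1->3,2->3] -> levels [5 5 5 8]

Answer: 5 5 5 8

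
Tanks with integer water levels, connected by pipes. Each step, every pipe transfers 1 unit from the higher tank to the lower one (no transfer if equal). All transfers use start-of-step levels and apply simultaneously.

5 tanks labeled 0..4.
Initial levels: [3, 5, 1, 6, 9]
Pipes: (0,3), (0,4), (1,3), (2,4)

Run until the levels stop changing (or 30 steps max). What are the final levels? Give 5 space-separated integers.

Answer: 4 5 4 6 5

Derivation:
Step 1: flows [3->0,4->0,3->1,4->2] -> levels [5 6 2 4 7]
Step 2: flows [0->3,4->0,1->3,4->2] -> levels [5 5 3 6 5]
Step 3: flows [3->0,0=4,3->1,4->2] -> levels [6 6 4 4 4]
Step 4: flows [0->3,0->4,1->3,2=4] -> levels [4 5 4 6 5]
Step 5: flows [3->0,4->0,3->1,4->2] -> levels [6 6 5 4 3]
Step 6: flows [0->3,0->4,1->3,2->4] -> levels [4 5 4 6 5]
  -> period-2 cycle: step 6 state = step 4 state; never stabilizes
  -> state at step 30: (30-4) mod 2 = 0, same as step 4 -> [4 5 4 6 5]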